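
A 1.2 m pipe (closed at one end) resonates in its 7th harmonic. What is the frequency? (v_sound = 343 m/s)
fₙ = nv/(4L) = 500.2 Hz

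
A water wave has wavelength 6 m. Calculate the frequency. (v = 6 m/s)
f = v/λ = 1 Hz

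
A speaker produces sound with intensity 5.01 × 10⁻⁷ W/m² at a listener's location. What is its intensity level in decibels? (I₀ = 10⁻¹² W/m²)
β = 10·log₁₀(I/I₀) = 57 dB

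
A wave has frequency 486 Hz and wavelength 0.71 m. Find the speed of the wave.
v = fλ = 345.1 m/s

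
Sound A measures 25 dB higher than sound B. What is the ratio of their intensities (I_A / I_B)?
I_A/I_B = 10^(Δβ/10) = 316.2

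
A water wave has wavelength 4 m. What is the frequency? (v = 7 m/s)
f = v/λ = 1.75 Hz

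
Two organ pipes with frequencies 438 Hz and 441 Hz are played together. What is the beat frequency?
3 Hz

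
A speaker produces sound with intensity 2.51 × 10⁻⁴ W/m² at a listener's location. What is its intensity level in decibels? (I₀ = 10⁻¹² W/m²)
β = 10·log₁₀(I/I₀) = 84 dB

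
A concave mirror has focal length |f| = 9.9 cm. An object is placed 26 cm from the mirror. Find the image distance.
f = +9.9 cm (concave); 1/di = 1/f − 1/do → di = 15.99 cm (real image, in front of mirror)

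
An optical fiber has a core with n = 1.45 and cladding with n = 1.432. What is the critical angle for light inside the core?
θc = arcsin(n_cladding/n_core) = 80.96°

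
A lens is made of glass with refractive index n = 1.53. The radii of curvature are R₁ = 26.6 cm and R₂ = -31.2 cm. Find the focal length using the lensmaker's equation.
1/f = (n − 1)(1/R₁ − 1/R₂) → f = 27.09 cm (converging lens)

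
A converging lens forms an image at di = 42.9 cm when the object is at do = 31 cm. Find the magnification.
M = −di/do = -1.384 (inverted image)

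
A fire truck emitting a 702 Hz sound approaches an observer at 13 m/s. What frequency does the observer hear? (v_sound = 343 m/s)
f_obs = f·v/(v − v_s) = 729.7 Hz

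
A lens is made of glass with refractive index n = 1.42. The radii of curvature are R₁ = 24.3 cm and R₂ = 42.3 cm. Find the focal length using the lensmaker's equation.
1/f = (n − 1)(1/R₁ − 1/R₂) → f = 136 cm (converging lens)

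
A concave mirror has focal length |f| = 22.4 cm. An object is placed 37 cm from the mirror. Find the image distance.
f = +22.4 cm (concave); 1/di = 1/f − 1/do → di = 56.77 cm (real image, in front of mirror)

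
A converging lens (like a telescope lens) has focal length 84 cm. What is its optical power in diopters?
P = 1/f = 1.19 D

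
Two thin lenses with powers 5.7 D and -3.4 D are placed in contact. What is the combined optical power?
P_total = P₁ + P₂ = 2.3 D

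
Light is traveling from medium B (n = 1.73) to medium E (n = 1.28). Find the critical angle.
θc = arcsin(n₂/n₁) = 47.72°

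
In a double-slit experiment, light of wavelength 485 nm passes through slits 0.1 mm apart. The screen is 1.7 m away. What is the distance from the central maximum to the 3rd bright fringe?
y = mλL/d = 24.73 mm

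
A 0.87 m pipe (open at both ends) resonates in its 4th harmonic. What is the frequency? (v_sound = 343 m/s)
fₙ = nv/(2L) = 788.5 Hz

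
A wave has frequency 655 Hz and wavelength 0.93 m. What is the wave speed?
v = fλ = 609.1 m/s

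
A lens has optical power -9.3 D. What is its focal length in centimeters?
f = 1/P = -10.75 cm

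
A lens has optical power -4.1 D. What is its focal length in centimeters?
f = 1/P = -24.39 cm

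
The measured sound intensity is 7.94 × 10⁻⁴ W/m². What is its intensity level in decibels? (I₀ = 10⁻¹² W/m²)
β = 10·log₁₀(I/I₀) = 89 dB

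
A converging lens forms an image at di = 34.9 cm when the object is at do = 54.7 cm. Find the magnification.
M = −di/do = -0.638 (inverted image)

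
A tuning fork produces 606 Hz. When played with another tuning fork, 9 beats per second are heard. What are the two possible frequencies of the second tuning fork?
f₂ = 606 ± 9 Hz → 615 Hz or 597 Hz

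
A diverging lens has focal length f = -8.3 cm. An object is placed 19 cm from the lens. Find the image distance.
1/di = 1/f − 1/do → di = -5.777 cm (virtual image)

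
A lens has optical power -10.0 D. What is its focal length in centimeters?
f = 1/P = -10 cm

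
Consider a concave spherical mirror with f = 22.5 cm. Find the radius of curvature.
R = 2|f| = 45 cm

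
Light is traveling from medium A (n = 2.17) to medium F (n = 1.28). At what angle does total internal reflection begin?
θc = arcsin(n₂/n₁) = 36.15°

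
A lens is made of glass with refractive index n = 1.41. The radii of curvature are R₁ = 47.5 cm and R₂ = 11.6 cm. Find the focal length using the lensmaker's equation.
1/f = (n − 1)(1/R₁ − 1/R₂) → f = -37.43 cm (diverging lens)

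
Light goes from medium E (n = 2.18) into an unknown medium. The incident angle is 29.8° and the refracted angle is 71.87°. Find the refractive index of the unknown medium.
n₂ = n₁·sin θ₁ / sin θ₂ = 1.14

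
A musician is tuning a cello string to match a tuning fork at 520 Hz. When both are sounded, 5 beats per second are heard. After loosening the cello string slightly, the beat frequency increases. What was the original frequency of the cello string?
515 Hz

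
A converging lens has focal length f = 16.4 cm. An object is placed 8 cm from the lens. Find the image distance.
1/di = 1/f − 1/do → di = -15.62 cm (virtual image)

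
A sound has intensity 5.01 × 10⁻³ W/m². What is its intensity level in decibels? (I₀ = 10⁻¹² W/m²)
β = 10·log₁₀(I/I₀) = 97 dB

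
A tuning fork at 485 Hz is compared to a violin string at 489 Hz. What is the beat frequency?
4 Hz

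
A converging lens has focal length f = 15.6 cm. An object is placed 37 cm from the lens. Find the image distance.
1/di = 1/f − 1/do → di = 26.97 cm (real image)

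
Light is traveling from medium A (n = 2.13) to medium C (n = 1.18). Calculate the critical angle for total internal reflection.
θc = arcsin(n₂/n₁) = 33.64°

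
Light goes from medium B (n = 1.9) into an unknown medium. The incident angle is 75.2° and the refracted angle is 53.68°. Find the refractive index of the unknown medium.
n₂ = n₁·sin θ₁ / sin θ₂ = 2.28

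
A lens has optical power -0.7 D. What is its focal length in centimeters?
f = 1/P = -142.9 cm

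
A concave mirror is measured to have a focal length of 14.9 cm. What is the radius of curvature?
R = 2|f| = 29.8 cm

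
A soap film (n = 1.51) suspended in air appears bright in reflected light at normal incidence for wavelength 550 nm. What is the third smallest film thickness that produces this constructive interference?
2nt = (m − ½)λ with m = 3 → t = (m − ½)λ/(2n) = 455.3 nm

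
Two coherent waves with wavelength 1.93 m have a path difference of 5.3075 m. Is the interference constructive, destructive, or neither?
neither (partial) — path difference = 2.75λ, neither a whole number of wavelengths nor an odd multiple of λ/2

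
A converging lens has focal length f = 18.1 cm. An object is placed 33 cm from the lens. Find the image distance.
1/di = 1/f − 1/do → di = 40.09 cm (real image)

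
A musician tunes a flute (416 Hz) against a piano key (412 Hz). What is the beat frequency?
4 Hz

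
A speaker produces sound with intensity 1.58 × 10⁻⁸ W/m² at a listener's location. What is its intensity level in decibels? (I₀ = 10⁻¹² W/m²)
β = 10·log₁₀(I/I₀) = 41.99 dB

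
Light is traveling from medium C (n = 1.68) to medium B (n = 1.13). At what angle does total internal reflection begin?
θc = arcsin(n₂/n₁) = 42.27°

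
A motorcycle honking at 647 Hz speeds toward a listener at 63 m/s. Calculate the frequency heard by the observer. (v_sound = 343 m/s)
f_obs = f·v/(v − v_s) = 792.6 Hz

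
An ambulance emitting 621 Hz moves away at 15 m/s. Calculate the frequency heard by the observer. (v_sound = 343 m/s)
f_obs = f·v/(v + v_s) = 595 Hz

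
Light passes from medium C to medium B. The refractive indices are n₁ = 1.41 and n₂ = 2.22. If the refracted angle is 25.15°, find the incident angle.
sin θ₁ = (n₂/n₁)·sin θ₂ → θ₁ = 42°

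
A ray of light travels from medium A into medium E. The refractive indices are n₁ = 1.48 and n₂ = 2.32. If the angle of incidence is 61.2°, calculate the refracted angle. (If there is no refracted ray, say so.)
sin θ₂ = (n₁/n₂)·sin θ₁ = 0.559 → θ₂ = 33.99°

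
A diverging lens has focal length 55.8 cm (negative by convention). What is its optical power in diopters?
P = 1/f = -1.792 D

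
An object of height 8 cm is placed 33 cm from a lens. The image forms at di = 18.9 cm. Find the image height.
hi = (-di/do) × ho = -4.582 cm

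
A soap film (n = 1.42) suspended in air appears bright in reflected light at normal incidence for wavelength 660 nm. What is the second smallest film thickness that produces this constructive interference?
2nt = (m − ½)λ with m = 2 → t = (m − ½)λ/(2n) = 348.6 nm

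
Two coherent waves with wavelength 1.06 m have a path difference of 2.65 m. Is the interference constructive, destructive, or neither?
destructive — path difference = 2.5λ, an odd multiple of λ/2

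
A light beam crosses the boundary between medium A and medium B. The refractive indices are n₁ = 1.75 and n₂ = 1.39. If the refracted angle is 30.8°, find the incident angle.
sin θ₁ = (n₂/n₁)·sin θ₂ → θ₁ = 24°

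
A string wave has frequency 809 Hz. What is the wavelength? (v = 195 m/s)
λ = v/f = 0.241 m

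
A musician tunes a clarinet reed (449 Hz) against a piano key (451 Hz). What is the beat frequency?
2 Hz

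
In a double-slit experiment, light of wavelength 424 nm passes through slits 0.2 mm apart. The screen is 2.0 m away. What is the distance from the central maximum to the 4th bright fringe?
y = mλL/d = 16.96 mm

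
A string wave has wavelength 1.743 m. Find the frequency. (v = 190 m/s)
f = v/λ = 109 Hz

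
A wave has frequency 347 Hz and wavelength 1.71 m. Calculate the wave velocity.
v = fλ = 593.4 m/s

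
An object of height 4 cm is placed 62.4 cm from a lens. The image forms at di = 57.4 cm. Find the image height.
hi = (-di/do) × ho = -3.679 cm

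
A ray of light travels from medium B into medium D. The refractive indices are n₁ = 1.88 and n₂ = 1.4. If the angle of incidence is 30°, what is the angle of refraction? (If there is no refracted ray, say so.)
sin θ₂ = (n₁/n₂)·sin θ₁ = 0.6714 → θ₂ = 42.18°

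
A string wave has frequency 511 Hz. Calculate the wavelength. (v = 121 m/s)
λ = v/f = 0.2368 m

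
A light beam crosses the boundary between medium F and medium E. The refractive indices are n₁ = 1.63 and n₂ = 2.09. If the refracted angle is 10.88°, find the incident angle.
sin θ₁ = (n₂/n₁)·sin θ₂ → θ₁ = 14.01°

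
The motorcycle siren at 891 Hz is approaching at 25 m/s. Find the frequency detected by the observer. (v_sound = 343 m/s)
f_obs = f·v/(v − v_s) = 961 Hz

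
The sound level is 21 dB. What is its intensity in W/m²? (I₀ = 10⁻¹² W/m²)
I = I₀·10^(β/10) = 1.26 × 10⁻¹⁰ W/m²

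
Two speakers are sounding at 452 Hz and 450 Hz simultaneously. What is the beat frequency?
2 Hz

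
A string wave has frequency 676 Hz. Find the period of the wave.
T = 1/f = 0.001479 s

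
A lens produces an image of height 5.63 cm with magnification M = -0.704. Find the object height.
ho = |hi|/|M| = 7.997 cm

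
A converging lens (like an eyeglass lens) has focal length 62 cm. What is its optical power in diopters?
P = 1/f = 1.613 D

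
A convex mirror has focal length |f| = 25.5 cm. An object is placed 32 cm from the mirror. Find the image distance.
f = −25.5 cm (convex); 1/di = 1/f − 1/do → di = -14.19 cm (virtual image, behind mirror)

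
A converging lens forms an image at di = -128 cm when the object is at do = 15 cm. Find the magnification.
M = −di/do = 8.533 (upright image)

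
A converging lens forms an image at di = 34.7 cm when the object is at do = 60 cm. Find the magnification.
M = −di/do = -0.5783 (inverted image)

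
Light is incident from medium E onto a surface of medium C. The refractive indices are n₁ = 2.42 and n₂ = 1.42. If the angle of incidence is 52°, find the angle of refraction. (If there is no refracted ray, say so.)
sin θ₂ = (n₁/n₂)·sin θ₁ = 1.343 > 1, so there is no refracted ray — the light undergoes total internal reflection.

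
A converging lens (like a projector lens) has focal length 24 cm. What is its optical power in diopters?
P = 1/f = 4.167 D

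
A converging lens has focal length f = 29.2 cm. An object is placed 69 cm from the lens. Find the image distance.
1/di = 1/f − 1/do → di = 50.62 cm (real image)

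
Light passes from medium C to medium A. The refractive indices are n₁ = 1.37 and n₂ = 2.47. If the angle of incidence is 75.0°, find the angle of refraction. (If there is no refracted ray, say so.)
sin θ₂ = (n₁/n₂)·sin θ₁ = 0.5358 → θ₂ = 32.4°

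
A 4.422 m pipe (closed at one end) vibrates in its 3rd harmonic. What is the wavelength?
λₙ = 4L/n = 5.896 m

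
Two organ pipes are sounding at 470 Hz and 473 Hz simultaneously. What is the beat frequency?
3 Hz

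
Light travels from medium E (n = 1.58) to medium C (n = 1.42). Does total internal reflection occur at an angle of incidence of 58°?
θc = arcsin(n₂/n₁) = 63.99°; 58° < θc, so no — the ray refracts.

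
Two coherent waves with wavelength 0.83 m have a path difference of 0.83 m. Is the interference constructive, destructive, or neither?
constructive — path difference = 1λ, a whole number of wavelengths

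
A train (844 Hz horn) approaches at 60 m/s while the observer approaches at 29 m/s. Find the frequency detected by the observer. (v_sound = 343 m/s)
f_obs = f·(v + v_o)/(v − v_s) = 1109 Hz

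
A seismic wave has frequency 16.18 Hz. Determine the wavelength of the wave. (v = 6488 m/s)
λ = v/f = 401 m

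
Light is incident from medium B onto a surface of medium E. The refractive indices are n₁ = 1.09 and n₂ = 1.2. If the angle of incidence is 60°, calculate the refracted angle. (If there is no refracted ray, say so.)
sin θ₂ = (n₁/n₂)·sin θ₁ = 0.7866 → θ₂ = 51.87°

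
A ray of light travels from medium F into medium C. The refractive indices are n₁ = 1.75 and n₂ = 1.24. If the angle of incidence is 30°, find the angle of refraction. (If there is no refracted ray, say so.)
sin θ₂ = (n₁/n₂)·sin θ₁ = 0.7056 → θ₂ = 44.88°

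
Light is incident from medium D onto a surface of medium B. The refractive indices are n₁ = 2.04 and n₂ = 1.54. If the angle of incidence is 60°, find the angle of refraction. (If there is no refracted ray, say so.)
sin θ₂ = (n₁/n₂)·sin θ₁ = 1.147 > 1, so there is no refracted ray — the light undergoes total internal reflection.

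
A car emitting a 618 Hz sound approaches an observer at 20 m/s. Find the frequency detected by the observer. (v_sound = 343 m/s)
f_obs = f·v/(v − v_s) = 656.3 Hz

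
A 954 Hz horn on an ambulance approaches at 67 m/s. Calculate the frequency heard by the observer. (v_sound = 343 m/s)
f_obs = f·v/(v − v_s) = 1186 Hz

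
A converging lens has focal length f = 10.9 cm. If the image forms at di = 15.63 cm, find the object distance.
1/do = 1/f − 1/di → do = 36.02 cm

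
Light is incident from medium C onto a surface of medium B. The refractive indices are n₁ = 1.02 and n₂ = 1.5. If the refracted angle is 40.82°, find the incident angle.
sin θ₁ = (n₂/n₁)·sin θ₂ → θ₁ = 74.01°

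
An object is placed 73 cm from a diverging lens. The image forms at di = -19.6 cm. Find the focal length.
1/f = 1/do + 1/di → f = -26.79 cm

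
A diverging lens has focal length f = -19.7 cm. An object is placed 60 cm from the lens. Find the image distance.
1/di = 1/f − 1/do → di = -14.83 cm (virtual image)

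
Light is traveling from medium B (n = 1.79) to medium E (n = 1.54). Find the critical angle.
θc = arcsin(n₂/n₁) = 59.35°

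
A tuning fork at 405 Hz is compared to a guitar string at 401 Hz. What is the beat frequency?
4 Hz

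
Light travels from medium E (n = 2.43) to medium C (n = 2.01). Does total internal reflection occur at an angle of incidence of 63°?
θc = arcsin(n₂/n₁) = 55.81°; 63° > θc, so yes — total internal reflection.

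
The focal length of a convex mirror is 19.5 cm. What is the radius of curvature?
R = 2|f| = 39 cm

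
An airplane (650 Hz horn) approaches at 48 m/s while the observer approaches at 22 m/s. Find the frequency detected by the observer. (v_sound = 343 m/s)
f_obs = f·(v + v_o)/(v − v_s) = 804.2 Hz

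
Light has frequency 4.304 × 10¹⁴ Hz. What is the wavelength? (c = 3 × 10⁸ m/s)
λ = c/f = 697 nm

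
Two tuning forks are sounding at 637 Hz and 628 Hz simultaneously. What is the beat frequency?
9 Hz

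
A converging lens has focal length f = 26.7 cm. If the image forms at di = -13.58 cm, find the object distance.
1/do = 1/f − 1/di → do = 9.002 cm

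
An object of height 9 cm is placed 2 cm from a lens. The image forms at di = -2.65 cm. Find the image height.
hi = (-di/do) × ho = 11.92 cm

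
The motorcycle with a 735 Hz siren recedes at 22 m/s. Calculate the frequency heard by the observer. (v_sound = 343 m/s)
f_obs = f·v/(v + v_s) = 690.7 Hz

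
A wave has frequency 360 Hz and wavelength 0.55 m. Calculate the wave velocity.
v = fλ = 198 m/s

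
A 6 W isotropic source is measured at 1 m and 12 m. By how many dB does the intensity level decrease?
Δβ = 20·log₁₀(r₂/r₁) = 21.58 dB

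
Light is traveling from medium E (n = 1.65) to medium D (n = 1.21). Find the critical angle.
θc = arcsin(n₂/n₁) = 47.17°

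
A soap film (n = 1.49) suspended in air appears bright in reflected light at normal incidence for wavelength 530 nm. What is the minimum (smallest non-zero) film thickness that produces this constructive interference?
2nt = (m − ½)λ with m = 1 → t = (m − ½)λ/(2n) = 88.93 nm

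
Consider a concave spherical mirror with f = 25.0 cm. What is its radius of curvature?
R = 2|f| = 50 cm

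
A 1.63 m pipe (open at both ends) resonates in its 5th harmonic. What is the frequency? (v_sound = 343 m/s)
fₙ = nv/(2L) = 526.1 Hz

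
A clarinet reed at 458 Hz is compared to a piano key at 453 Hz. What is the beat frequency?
5 Hz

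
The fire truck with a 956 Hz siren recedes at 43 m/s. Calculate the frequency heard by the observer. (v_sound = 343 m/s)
f_obs = f·v/(v + v_s) = 849.5 Hz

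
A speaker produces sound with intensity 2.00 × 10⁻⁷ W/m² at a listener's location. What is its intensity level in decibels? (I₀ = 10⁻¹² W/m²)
β = 10·log₁₀(I/I₀) = 53.01 dB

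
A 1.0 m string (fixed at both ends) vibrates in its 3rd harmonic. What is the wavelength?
λₙ = 2L/n = 0.6667 m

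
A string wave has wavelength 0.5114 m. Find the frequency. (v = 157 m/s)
f = v/λ = 307 Hz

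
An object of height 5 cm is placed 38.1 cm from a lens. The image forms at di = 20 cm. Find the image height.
hi = (-di/do) × ho = -2.625 cm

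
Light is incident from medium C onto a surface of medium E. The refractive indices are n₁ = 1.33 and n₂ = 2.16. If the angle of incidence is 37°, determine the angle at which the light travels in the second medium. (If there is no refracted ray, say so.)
sin θ₂ = (n₁/n₂)·sin θ₁ = 0.3706 → θ₂ = 21.75°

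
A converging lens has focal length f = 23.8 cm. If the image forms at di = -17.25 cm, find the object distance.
1/do = 1/f − 1/di → do = 10 cm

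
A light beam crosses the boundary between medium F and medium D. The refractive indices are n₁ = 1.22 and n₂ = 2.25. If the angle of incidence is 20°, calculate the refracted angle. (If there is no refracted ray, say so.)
sin θ₂ = (n₁/n₂)·sin θ₁ = 0.1855 → θ₂ = 10.69°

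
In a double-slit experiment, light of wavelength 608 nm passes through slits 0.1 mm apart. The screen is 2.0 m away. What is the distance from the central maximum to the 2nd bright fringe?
y = mλL/d = 24.32 mm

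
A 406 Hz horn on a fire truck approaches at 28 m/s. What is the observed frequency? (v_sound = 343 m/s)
f_obs = f·v/(v − v_s) = 442.1 Hz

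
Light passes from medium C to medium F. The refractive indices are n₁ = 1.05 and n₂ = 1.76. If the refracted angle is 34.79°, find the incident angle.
sin θ₁ = (n₂/n₁)·sin θ₂ → θ₁ = 73.02°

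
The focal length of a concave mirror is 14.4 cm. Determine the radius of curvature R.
R = 2|f| = 28.8 cm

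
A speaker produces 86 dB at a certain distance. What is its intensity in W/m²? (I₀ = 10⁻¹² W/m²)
I = I₀·10^(β/10) = 3.98 × 10⁻⁴ W/m²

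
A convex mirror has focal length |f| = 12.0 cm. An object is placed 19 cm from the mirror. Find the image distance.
f = −12.0 cm (convex); 1/di = 1/f − 1/do → di = -7.355 cm (virtual image, behind mirror)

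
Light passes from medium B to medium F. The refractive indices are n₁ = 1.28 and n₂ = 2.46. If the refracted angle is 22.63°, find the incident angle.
sin θ₁ = (n₂/n₁)·sin θ₂ → θ₁ = 47.69°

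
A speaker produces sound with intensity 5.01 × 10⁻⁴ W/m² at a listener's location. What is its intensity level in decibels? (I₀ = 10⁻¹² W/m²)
β = 10·log₁₀(I/I₀) = 87 dB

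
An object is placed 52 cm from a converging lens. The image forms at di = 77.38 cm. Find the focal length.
1/f = 1/do + 1/di → f = 31.1 cm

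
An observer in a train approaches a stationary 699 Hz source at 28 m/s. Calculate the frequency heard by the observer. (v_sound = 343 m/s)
f_obs = f·(v + v_o)/v = 756.1 Hz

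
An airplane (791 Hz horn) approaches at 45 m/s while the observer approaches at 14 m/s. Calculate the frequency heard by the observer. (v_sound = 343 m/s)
f_obs = f·(v + v_o)/(v − v_s) = 947.6 Hz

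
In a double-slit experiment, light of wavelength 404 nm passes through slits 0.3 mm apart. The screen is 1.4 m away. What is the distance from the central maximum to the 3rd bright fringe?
y = mλL/d = 5.656 mm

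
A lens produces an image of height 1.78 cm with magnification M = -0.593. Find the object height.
ho = |hi|/|M| = 3.002 cm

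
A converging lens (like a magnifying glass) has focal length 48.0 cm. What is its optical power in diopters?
P = 1/f = 2.083 D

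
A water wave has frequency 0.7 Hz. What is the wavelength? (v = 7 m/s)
λ = v/f = 10 m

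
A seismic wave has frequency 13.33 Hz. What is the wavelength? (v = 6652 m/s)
λ = v/f = 499 m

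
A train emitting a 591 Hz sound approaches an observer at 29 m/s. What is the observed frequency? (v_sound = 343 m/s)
f_obs = f·v/(v − v_s) = 645.6 Hz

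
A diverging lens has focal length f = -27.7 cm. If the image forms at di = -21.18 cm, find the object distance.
1/do = 1/f − 1/di → do = 89.98 cm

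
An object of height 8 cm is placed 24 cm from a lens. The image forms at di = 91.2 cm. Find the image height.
hi = (-di/do) × ho = -30.4 cm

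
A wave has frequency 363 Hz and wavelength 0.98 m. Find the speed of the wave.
v = fλ = 355.7 m/s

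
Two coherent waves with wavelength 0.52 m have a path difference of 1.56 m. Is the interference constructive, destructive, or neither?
constructive — path difference = 3λ, a whole number of wavelengths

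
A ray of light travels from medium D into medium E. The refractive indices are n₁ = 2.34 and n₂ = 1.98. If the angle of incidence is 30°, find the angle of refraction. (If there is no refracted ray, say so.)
sin θ₂ = (n₁/n₂)·sin θ₁ = 0.5909 → θ₂ = 36.22°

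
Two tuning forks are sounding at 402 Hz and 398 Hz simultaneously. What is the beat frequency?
4 Hz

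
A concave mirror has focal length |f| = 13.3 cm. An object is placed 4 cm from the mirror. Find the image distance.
f = +13.3 cm (concave); 1/di = 1/f − 1/do → di = -5.72 cm (virtual image, behind mirror)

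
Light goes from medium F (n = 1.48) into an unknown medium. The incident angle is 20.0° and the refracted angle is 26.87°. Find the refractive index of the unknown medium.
n₂ = n₁·sin θ₁ / sin θ₂ = 1.12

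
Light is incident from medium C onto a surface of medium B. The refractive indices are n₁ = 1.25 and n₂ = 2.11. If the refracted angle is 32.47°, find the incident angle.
sin θ₁ = (n₂/n₁)·sin θ₂ → θ₁ = 64.99°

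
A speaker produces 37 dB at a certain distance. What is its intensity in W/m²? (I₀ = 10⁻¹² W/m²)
I = I₀·10^(β/10) = 5.01 × 10⁻⁹ W/m²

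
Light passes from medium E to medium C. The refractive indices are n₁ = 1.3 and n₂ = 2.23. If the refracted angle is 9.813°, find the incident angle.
sin θ₁ = (n₂/n₁)·sin θ₂ → θ₁ = 17°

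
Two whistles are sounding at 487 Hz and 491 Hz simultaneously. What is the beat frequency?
4 Hz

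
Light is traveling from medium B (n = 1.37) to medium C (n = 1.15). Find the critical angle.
θc = arcsin(n₂/n₁) = 57.08°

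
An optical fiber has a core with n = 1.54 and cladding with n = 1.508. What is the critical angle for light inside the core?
θc = arcsin(n_cladding/n_core) = 78.3°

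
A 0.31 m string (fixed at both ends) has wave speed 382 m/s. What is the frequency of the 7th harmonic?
fₙ = nv/(2L) = 4313 Hz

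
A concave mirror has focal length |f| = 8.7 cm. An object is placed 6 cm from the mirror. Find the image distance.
f = +8.7 cm (concave); 1/di = 1/f − 1/do → di = -19.33 cm (virtual image, behind mirror)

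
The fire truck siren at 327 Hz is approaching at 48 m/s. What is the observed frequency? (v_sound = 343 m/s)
f_obs = f·v/(v − v_s) = 380.2 Hz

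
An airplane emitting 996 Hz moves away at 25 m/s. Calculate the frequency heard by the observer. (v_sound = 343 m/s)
f_obs = f·v/(v + v_s) = 928.3 Hz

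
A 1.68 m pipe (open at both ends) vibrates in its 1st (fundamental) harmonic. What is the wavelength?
λₙ = 2L/n = 3.36 m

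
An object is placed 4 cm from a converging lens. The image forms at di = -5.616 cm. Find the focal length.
1/f = 1/do + 1/di → f = 13.9 cm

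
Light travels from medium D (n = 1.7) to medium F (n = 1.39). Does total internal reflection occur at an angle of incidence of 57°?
θc = arcsin(n₂/n₁) = 54.85°; 57° > θc, so yes — total internal reflection.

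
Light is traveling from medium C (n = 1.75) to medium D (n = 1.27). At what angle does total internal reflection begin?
θc = arcsin(n₂/n₁) = 46.53°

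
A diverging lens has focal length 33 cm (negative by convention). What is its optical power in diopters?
P = 1/f = -3.03 D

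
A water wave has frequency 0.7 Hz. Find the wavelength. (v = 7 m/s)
λ = v/f = 10 m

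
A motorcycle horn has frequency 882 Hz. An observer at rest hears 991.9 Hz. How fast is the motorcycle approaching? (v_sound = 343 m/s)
v_s = v·(1 − f/f_obs) = 38 m/s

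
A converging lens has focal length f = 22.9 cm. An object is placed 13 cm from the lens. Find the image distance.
1/di = 1/f − 1/do → di = -30.07 cm (virtual image)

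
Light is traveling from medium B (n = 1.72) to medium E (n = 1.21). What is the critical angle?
θc = arcsin(n₂/n₁) = 44.71°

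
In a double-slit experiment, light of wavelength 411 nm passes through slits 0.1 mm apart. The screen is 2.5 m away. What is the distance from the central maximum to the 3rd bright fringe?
y = mλL/d = 30.82 mm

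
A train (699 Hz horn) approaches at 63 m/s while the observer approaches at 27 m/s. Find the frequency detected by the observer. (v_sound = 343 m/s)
f_obs = f·(v + v_o)/(v − v_s) = 923.7 Hz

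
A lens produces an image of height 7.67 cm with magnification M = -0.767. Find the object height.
ho = |hi|/|M| = 10 cm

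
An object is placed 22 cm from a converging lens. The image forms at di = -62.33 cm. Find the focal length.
1/f = 1/do + 1/di → f = 34 cm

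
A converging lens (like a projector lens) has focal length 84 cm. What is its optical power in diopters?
P = 1/f = 1.19 D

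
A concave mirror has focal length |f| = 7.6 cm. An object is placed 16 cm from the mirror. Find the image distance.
f = +7.6 cm (concave); 1/di = 1/f − 1/do → di = 14.48 cm (real image, in front of mirror)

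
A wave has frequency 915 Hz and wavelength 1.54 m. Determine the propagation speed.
v = fλ = 1409 m/s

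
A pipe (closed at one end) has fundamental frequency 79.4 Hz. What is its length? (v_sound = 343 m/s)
L = v/(4f₁) = 1.08 m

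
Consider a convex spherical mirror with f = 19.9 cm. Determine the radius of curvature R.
R = 2|f| = 39.8 cm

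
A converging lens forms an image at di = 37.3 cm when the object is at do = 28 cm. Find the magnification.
M = −di/do = -1.332 (inverted image)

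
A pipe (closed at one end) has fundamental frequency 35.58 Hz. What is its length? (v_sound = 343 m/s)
L = v/(4f₁) = 2.41 m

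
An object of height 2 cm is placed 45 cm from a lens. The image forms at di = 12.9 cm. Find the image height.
hi = (-di/do) × ho = -0.5733 cm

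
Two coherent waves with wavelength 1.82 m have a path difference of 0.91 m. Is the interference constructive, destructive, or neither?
destructive — path difference = 0.5λ, an odd multiple of λ/2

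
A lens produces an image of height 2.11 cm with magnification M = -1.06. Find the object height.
ho = |hi|/|M| = 1.991 cm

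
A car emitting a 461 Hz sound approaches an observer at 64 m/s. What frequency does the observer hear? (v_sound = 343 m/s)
f_obs = f·v/(v − v_s) = 566.7 Hz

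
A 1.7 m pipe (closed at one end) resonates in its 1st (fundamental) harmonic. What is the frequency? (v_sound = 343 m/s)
fₙ = nv/(4L) = 50.44 Hz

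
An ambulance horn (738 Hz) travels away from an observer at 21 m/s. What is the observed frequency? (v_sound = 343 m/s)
f_obs = f·v/(v + v_s) = 695.4 Hz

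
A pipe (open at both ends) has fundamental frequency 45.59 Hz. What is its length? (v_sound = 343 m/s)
L = v/(2f₁) = 3.762 m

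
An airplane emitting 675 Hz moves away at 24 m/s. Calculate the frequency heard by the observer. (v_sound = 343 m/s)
f_obs = f·v/(v + v_s) = 630.9 Hz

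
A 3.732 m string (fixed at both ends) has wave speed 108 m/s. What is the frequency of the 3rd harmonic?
fₙ = nv/(2L) = 43.41 Hz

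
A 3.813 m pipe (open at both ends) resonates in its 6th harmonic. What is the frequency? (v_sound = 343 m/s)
fₙ = nv/(2L) = 269.9 Hz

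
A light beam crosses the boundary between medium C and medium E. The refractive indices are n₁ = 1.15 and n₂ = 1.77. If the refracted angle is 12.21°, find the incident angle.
sin θ₁ = (n₂/n₁)·sin θ₂ → θ₁ = 19°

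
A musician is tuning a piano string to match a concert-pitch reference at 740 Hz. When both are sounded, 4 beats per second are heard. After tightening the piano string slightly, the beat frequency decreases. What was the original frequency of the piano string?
736 Hz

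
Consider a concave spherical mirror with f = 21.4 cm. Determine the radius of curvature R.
R = 2|f| = 42.8 cm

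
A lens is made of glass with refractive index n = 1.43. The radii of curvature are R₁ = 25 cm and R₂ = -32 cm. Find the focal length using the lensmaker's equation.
1/f = (n − 1)(1/R₁ − 1/R₂) → f = 32.64 cm (converging lens)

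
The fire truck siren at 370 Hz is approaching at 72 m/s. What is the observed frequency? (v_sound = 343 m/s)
f_obs = f·v/(v − v_s) = 468.3 Hz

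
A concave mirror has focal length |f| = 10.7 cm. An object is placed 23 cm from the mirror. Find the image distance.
f = +10.7 cm (concave); 1/di = 1/f − 1/do → di = 20.01 cm (real image, in front of mirror)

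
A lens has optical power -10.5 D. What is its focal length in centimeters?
f = 1/P = -9.524 cm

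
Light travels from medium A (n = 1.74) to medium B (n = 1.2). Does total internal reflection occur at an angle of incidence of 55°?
θc = arcsin(n₂/n₁) = 43.6°; 55° > θc, so yes — total internal reflection.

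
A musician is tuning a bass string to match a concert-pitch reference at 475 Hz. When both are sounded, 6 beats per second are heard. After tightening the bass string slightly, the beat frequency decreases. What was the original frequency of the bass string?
469 Hz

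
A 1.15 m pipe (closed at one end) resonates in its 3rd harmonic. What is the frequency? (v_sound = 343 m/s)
fₙ = nv/(4L) = 223.7 Hz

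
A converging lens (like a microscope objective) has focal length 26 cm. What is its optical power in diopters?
P = 1/f = 3.846 D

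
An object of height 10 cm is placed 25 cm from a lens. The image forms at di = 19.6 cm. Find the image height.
hi = (-di/do) × ho = -7.84 cm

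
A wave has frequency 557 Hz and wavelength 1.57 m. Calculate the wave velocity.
v = fλ = 874.5 m/s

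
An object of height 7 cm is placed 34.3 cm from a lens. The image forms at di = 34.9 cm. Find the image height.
hi = (-di/do) × ho = -7.122 cm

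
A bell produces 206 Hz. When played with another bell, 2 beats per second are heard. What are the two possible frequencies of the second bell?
f₂ = 206 ± 2 Hz → 208 Hz or 204 Hz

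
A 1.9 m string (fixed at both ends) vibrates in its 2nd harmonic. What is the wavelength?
λₙ = 2L/n = 1.9 m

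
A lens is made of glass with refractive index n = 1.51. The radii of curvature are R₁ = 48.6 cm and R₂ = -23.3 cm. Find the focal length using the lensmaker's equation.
1/f = (n − 1)(1/R₁ − 1/R₂) → f = 30.88 cm (converging lens)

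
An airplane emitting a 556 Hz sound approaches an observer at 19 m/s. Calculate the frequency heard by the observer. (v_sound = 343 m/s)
f_obs = f·v/(v − v_s) = 588.6 Hz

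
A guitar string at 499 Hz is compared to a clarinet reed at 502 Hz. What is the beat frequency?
3 Hz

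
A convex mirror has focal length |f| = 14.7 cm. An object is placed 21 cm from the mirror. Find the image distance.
f = −14.7 cm (convex); 1/di = 1/f − 1/do → di = -8.647 cm (virtual image, behind mirror)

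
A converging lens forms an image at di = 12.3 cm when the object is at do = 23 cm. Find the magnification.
M = −di/do = -0.5348 (inverted image)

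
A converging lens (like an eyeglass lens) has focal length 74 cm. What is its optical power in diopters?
P = 1/f = 1.351 D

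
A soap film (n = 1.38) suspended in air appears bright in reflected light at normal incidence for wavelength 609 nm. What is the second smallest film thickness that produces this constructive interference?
2nt = (m − ½)λ with m = 2 → t = (m − ½)λ/(2n) = 331 nm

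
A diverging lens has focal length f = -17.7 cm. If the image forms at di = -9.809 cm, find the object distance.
1/do = 1/f − 1/di → do = 22 cm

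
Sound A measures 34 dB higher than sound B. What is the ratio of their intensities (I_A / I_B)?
I_A/I_B = 10^(Δβ/10) = 2512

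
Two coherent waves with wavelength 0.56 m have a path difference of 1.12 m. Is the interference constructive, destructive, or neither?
constructive — path difference = 2λ, a whole number of wavelengths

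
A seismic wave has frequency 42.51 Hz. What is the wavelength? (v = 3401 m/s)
λ = v/f = 80 m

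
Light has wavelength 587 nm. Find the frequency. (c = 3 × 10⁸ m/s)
f = c/λ = 5.111 × 10¹⁴ Hz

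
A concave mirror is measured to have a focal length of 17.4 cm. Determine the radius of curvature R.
R = 2|f| = 34.8 cm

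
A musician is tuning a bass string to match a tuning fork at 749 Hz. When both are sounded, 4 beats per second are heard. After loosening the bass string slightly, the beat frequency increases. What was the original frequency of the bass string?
745 Hz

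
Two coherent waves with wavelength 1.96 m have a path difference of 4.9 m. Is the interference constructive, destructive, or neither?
destructive — path difference = 2.5λ, an odd multiple of λ/2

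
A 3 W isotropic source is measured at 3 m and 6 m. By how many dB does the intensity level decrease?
Δβ = 20·log₁₀(r₂/r₁) = 6.021 dB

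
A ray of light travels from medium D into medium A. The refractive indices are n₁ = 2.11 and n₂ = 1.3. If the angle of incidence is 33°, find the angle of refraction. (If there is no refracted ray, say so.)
sin θ₂ = (n₁/n₂)·sin θ₁ = 0.884 → θ₂ = 62.13°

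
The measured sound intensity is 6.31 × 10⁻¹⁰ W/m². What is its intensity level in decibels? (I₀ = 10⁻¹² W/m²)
β = 10·log₁₀(I/I₀) = 28 dB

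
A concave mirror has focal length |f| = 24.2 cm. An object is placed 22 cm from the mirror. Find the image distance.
f = +24.2 cm (concave); 1/di = 1/f − 1/do → di = -242 cm (virtual image, behind mirror)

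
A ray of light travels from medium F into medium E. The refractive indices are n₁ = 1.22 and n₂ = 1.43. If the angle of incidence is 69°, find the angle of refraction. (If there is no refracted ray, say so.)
sin θ₂ = (n₁/n₂)·sin θ₁ = 0.7965 → θ₂ = 52.8°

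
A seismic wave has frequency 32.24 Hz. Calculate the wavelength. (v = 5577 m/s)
λ = v/f = 173 m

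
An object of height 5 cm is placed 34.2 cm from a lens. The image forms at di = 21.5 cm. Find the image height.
hi = (-di/do) × ho = -3.143 cm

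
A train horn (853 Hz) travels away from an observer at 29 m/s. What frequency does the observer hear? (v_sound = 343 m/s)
f_obs = f·v/(v + v_s) = 786.5 Hz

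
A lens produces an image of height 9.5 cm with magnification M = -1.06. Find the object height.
ho = |hi|/|M| = 8.962 cm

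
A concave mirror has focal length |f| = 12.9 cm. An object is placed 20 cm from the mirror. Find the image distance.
f = +12.9 cm (concave); 1/di = 1/f − 1/do → di = 36.34 cm (real image, in front of mirror)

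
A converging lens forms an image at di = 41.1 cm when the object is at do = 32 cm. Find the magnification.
M = −di/do = -1.284 (inverted image)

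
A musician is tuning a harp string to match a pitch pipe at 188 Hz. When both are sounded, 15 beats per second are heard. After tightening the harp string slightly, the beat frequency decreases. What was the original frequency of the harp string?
173 Hz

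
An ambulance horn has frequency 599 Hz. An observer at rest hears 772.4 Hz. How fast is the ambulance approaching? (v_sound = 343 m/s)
v_s = v·(1 − f/f_obs) = 77 m/s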